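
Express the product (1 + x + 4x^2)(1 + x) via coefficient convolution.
Ascending coefficients: a = [1, 1, 4], b = [1, 1]. c[0] = 1×1 = 1; c[1] = 1×1 + 1×1 = 2; c[2] = 1×1 + 4×1 = 5; c[3] = 4×1 = 4. Result coefficients: [1, 2, 5, 4] → 1 + 2x + 5x^2 + 4x^3

1 + 2x + 5x^2 + 4x^3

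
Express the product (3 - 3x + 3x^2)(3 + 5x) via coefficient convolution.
Ascending coefficients: a = [3, -3, 3], b = [3, 5]. c[0] = 3×3 = 9; c[1] = 3×5 + -3×3 = 6; c[2] = -3×5 + 3×3 = -6; c[3] = 3×5 = 15. Result coefficients: [9, 6, -6, 15] → 9 + 6x - 6x^2 + 15x^3

9 + 6x - 6x^2 + 15x^3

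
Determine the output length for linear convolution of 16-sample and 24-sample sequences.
Linear/full convolution length: m + n - 1 = 16 + 24 - 1 = 39

39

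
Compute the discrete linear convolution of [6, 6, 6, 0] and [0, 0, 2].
y[0] = 6×0 = 0; y[1] = 6×0 + 6×0 = 0; y[2] = 6×2 + 6×0 + 6×0 = 12; y[3] = 6×2 + 6×0 + 0×0 = 12; y[4] = 6×2 + 0×0 = 12; y[5] = 0×2 = 0

[0, 0, 12, 12, 12, 0]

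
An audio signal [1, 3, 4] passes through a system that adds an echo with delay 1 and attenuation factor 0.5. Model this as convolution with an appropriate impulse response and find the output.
Direct-path + delayed-attenuated-path model → impulse response h = [1, 0.5] (1 at lag 0, 0.5 at lag 1). Output y[n] = x[n] + 0.5·x[n - 1] (with x[n] = 0 outside 0..2): y[0] = 1 + 0.5×0 = 1; y[1] = 3 + 0.5×1 = 3.5; y[2] = 4 + 0.5×3 = 5.5; y[3] = 0 + 0.5×4 = 2.0. So y = [1, 3.5, 5.5, 2.0]

[1, 3.5, 5.5, 2.0]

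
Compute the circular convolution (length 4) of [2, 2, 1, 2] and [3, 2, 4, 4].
Use y[k] = Σ_j s[j]·t[(k-j) mod 4]. y[0] = 2×3 + 2×4 + 1×4 + 2×2 = 22; y[1] = 2×2 + 2×3 + 1×4 + 2×4 = 22; y[2] = 2×4 + 2×2 + 1×3 + 2×4 = 23; y[3] = 2×4 + 2×4 + 1×2 + 2×3 = 24. Result: [22, 22, 23, 24]

[22, 22, 23, 24]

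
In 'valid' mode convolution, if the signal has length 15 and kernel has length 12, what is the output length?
'Valid' mode counts only positions where the kernel fully overlaps the signal: m - n + 1 = 15 - 12 + 1 = 4

4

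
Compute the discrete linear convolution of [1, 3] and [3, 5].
y[0] = 1×3 = 3; y[1] = 1×5 + 3×3 = 14; y[2] = 3×5 = 15

[3, 14, 15]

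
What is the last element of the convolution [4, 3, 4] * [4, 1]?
Use y[k] = Σ_i a[i]·b[k-i] at k=3. y[3] = 4×1 = 4

4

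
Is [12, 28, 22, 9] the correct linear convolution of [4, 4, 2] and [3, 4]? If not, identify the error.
Recompute linear convolution of [4, 4, 2] and [3, 4]: y[0] = 4×3 = 12; y[1] = 4×4 + 4×3 = 28; y[2] = 4×4 + 2×3 = 22; y[3] = 2×4 = 8 → [12, 28, 22, 8]. Compare to given [12, 28, 22, 9]: they differ at index 3: given 9, correct 8, so answer: No

No. Error at index 3: given 9, correct 8.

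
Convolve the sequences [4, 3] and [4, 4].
y[0] = 4×4 = 16; y[1] = 4×4 + 3×4 = 28; y[2] = 3×4 = 12

[16, 28, 12]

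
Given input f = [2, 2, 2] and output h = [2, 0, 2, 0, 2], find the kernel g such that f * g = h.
Output length 5 = len(f) + len(g) - 1 ⇒ len(g) = 3. Solve g forward using g[k] = (h[k] - Σ_{i≥1} f[i]·g[k-i]) / f[0]: g[0] = h[0] / f[0] = 2 / 2 = 1; g[1] = (h[1] - 2×1) / f[0] = (0 - 2×1) / 2 = -1; g[2] = (h[2] - 2×-1 - 2×1) / f[0] = (2 - 2×-1 - 2×1) / 2 = 1. So g = [1, -1, 1]. Forward-check [2, 2, 2] * [1, -1, 1]: h[0] = 2×1 = 2; h[1] = 2×-1 + 2×1 = 0; h[2] = 2×1 + 2×-1 + 2×1 = 2; h[3] = 2×1 + 2×-1 = 0; h[4] = 2×1 = 2 → [2, 0, 2, 0, 2] ✓

[1, -1, 1]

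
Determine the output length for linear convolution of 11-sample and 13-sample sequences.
Linear/full convolution length: m + n - 1 = 11 + 13 - 1 = 23

23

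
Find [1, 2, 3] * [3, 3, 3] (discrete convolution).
y[0] = 1×3 = 3; y[1] = 1×3 + 2×3 = 9; y[2] = 1×3 + 2×3 + 3×3 = 18; y[3] = 2×3 + 3×3 = 15; y[4] = 3×3 = 9

[3, 9, 18, 15, 9]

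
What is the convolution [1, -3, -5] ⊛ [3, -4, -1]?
y[0] = 1×3 = 3; y[1] = 1×-4 + -3×3 = -13; y[2] = 1×-1 + -3×-4 + -5×3 = -4; y[3] = -3×-1 + -5×-4 = 23; y[4] = -5×-1 = 5

[3, -13, -4, 23, 5]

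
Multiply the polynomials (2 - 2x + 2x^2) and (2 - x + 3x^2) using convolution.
Ascending coefficients: a = [2, -2, 2], b = [2, -1, 3]. c[0] = 2×2 = 4; c[1] = 2×-1 + -2×2 = -6; c[2] = 2×3 + -2×-1 + 2×2 = 12; c[3] = -2×3 + 2×-1 = -8; c[4] = 2×3 = 6. Result coefficients: [4, -6, 12, -8, 6] → 4 - 6x + 12x^2 - 8x^3 + 6x^4

4 - 6x + 12x^2 - 8x^3 + 6x^4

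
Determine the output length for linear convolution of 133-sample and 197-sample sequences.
Linear/full convolution length: m + n - 1 = 133 + 197 - 1 = 329

329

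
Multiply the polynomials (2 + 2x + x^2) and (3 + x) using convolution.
Ascending coefficients: a = [2, 2, 1], b = [3, 1]. c[0] = 2×3 = 6; c[1] = 2×1 + 2×3 = 8; c[2] = 2×1 + 1×3 = 5; c[3] = 1×1 = 1. Result coefficients: [6, 8, 5, 1] → 6 + 8x + 5x^2 + x^3

6 + 8x + 5x^2 + x^3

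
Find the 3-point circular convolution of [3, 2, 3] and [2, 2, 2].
Use y[k] = Σ_j a[j]·b[(k-j) mod 3]. y[0] = 3×2 + 2×2 + 3×2 = 16; y[1] = 3×2 + 2×2 + 3×2 = 16; y[2] = 3×2 + 2×2 + 3×2 = 16. Result: [16, 16, 16]

[16, 16, 16]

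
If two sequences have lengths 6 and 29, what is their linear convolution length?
Linear/full convolution length: m + n - 1 = 6 + 29 - 1 = 34

34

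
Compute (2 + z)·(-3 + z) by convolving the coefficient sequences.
Ascending coefficients: a = [2, 1], b = [-3, 1]. c[0] = 2×-3 = -6; c[1] = 2×1 + 1×-3 = -1; c[2] = 1×1 = 1. Result coefficients: [-6, -1, 1] → -6 - z + z^2

-6 - z + z^2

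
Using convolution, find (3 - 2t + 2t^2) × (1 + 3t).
Ascending coefficients: a = [3, -2, 2], b = [1, 3]. c[0] = 3×1 = 3; c[1] = 3×3 + -2×1 = 7; c[2] = -2×3 + 2×1 = -4; c[3] = 2×3 = 6. Result coefficients: [3, 7, -4, 6] → 3 + 7t - 4t^2 + 6t^3

3 + 7t - 4t^2 + 6t^3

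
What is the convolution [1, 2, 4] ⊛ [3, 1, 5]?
y[0] = 1×3 = 3; y[1] = 1×1 + 2×3 = 7; y[2] = 1×5 + 2×1 + 4×3 = 19; y[3] = 2×5 + 4×1 = 14; y[4] = 4×5 = 20

[3, 7, 19, 14, 20]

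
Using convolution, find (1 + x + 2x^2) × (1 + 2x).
Ascending coefficients: a = [1, 1, 2], b = [1, 2]. c[0] = 1×1 = 1; c[1] = 1×2 + 1×1 = 3; c[2] = 1×2 + 2×1 = 4; c[3] = 2×2 = 4. Result coefficients: [1, 3, 4, 4] → 1 + 3x + 4x^2 + 4x^3

1 + 3x + 4x^2 + 4x^3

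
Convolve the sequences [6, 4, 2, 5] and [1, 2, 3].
y[0] = 6×1 = 6; y[1] = 6×2 + 4×1 = 16; y[2] = 6×3 + 4×2 + 2×1 = 28; y[3] = 4×3 + 2×2 + 5×1 = 21; y[4] = 2×3 + 5×2 = 16; y[5] = 5×3 = 15

[6, 16, 28, 21, 16, 15]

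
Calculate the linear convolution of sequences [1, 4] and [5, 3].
y[0] = 1×5 = 5; y[1] = 1×3 + 4×5 = 23; y[2] = 4×3 = 12

[5, 23, 12]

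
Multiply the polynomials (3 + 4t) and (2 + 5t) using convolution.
Ascending coefficients: a = [3, 4], b = [2, 5]. c[0] = 3×2 = 6; c[1] = 3×5 + 4×2 = 23; c[2] = 4×5 = 20. Result coefficients: [6, 23, 20] → 6 + 23t + 20t^2

6 + 23t + 20t^2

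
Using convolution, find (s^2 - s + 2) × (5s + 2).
Ascending coefficients: a = [2, -1, 1], b = [2, 5]. c[0] = 2×2 = 4; c[1] = 2×5 + -1×2 = 8; c[2] = -1×5 + 1×2 = -3; c[3] = 1×5 = 5. Result coefficients: [4, 8, -3, 5] → 5s^3 - 3s^2 + 8s + 4

5s^3 - 3s^2 + 8s + 4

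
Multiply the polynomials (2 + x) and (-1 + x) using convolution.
Ascending coefficients: a = [2, 1], b = [-1, 1]. c[0] = 2×-1 = -2; c[1] = 2×1 + 1×-1 = 1; c[2] = 1×1 = 1. Result coefficients: [-2, 1, 1] → -2 + x + x^2

-2 + x + x^2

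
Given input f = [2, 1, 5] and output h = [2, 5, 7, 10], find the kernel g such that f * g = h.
Output length 4 = len(f) + len(g) - 1 ⇒ len(g) = 2. Solve g forward using g[k] = (h[k] - Σ_{i≥1} f[i]·g[k-i]) / f[0]: g[0] = h[0] / f[0] = 2 / 2 = 1; g[1] = (h[1] - 1×1) / f[0] = (5 - 1×1) / 2 = 2. So g = [1, 2]. Forward-check [2, 1, 5] * [1, 2]: h[0] = 2×1 = 2; h[1] = 2×2 + 1×1 = 5; h[2] = 1×2 + 5×1 = 7; h[3] = 5×2 = 10 → [2, 5, 7, 10] ✓

[1, 2]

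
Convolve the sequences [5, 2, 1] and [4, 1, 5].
y[0] = 5×4 = 20; y[1] = 5×1 + 2×4 = 13; y[2] = 5×5 + 2×1 + 1×4 = 31; y[3] = 2×5 + 1×1 = 11; y[4] = 1×5 = 5

[20, 13, 31, 11, 5]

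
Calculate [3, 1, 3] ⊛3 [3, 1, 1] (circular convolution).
Use y[k] = Σ_j s[j]·t[(k-j) mod 3]. y[0] = 3×3 + 1×1 + 3×1 = 13; y[1] = 3×1 + 1×3 + 3×1 = 9; y[2] = 3×1 + 1×1 + 3×3 = 13. Result: [13, 9, 13]

[13, 9, 13]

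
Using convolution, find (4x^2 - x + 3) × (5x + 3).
Ascending coefficients: a = [3, -1, 4], b = [3, 5]. c[0] = 3×3 = 9; c[1] = 3×5 + -1×3 = 12; c[2] = -1×5 + 4×3 = 7; c[3] = 4×5 = 20. Result coefficients: [9, 12, 7, 20] → 20x^3 + 7x^2 + 12x + 9

20x^3 + 7x^2 + 12x + 9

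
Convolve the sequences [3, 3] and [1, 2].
y[0] = 3×1 = 3; y[1] = 3×2 + 3×1 = 9; y[2] = 3×2 = 6

[3, 9, 6]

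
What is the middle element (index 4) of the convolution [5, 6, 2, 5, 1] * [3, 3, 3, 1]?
Use y[k] = Σ_i a[i]·b[k-i] at k=4. y[4] = 6×1 + 2×3 + 5×3 + 1×3 = 30

30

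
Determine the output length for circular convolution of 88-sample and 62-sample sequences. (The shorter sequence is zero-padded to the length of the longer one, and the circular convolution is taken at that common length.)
Circular convolution (zero-padding the shorter input) has length max(m, n) = max(88, 62) = 88

88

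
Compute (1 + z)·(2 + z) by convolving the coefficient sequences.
Ascending coefficients: a = [1, 1], b = [2, 1]. c[0] = 1×2 = 2; c[1] = 1×1 + 1×2 = 3; c[2] = 1×1 = 1. Result coefficients: [2, 3, 1] → 2 + 3z + z^2

2 + 3z + z^2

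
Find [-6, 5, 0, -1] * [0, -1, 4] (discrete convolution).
y[0] = -6×0 = 0; y[1] = -6×-1 + 5×0 = 6; y[2] = -6×4 + 5×-1 + 0×0 = -29; y[3] = 5×4 + 0×-1 + -1×0 = 20; y[4] = 0×4 + -1×-1 = 1; y[5] = -1×4 = -4

[0, 6, -29, 20, 1, -4]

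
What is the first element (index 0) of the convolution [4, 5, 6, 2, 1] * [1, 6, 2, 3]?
Use y[k] = Σ_i a[i]·b[k-i] at k=0. y[0] = 4×1 = 4

4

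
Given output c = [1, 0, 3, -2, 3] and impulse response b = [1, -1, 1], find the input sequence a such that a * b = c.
Deconvolve c=[1, 0, 3, -2, 3] by b=[1, -1, 1]. Since b[0]=1, solve forward: a[0] = c[0] / 1 = 1; a[1] = (c[1] - 1×-1) / 1 = 1; a[2] = (c[2] - 1×-1 - 1×1) / 1 = 3. So a = [1, 1, 3]. Check by forward convolution: c[0] = 1×1 = 1; c[1] = 1×-1 + 1×1 = 0; c[2] = 1×1 + 1×-1 + 3×1 = 3; c[3] = 1×1 + 3×-1 = -2; c[4] = 3×1 = 3

[1, 1, 3]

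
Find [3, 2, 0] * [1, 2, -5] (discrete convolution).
y[0] = 3×1 = 3; y[1] = 3×2 + 2×1 = 8; y[2] = 3×-5 + 2×2 + 0×1 = -11; y[3] = 2×-5 + 0×2 = -10; y[4] = 0×-5 = 0

[3, 8, -11, -10, 0]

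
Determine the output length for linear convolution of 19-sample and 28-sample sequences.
Linear/full convolution length: m + n - 1 = 19 + 28 - 1 = 46

46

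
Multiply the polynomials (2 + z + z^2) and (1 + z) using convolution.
Ascending coefficients: a = [2, 1, 1], b = [1, 1]. c[0] = 2×1 = 2; c[1] = 2×1 + 1×1 = 3; c[2] = 1×1 + 1×1 = 2; c[3] = 1×1 = 1. Result coefficients: [2, 3, 2, 1] → 2 + 3z + 2z^2 + z^3

2 + 3z + 2z^2 + z^3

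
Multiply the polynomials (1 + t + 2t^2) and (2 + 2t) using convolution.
Ascending coefficients: a = [1, 1, 2], b = [2, 2]. c[0] = 1×2 = 2; c[1] = 1×2 + 1×2 = 4; c[2] = 1×2 + 2×2 = 6; c[3] = 2×2 = 4. Result coefficients: [2, 4, 6, 4] → 2 + 4t + 6t^2 + 4t^3

2 + 4t + 6t^2 + 4t^3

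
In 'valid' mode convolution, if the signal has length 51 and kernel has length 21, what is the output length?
'Valid' mode counts only positions where the kernel fully overlaps the signal: m - n + 1 = 51 - 21 + 1 = 31

31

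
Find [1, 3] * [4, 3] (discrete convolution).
y[0] = 1×4 = 4; y[1] = 1×3 + 3×4 = 15; y[2] = 3×3 = 9

[4, 15, 9]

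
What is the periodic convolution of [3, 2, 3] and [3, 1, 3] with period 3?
Use y[k] = Σ_j f[j]·g[(k-j) mod 3]. y[0] = 3×3 + 2×3 + 3×1 = 18; y[1] = 3×1 + 2×3 + 3×3 = 18; y[2] = 3×3 + 2×1 + 3×3 = 20. Result: [18, 18, 20]

[18, 18, 20]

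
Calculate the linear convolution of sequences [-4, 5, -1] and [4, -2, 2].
y[0] = -4×4 = -16; y[1] = -4×-2 + 5×4 = 28; y[2] = -4×2 + 5×-2 + -1×4 = -22; y[3] = 5×2 + -1×-2 = 12; y[4] = -1×2 = -2

[-16, 28, -22, 12, -2]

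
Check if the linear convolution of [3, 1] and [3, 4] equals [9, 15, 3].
Recompute linear convolution of [3, 1] and [3, 4]: y[0] = 3×3 = 9; y[1] = 3×4 + 1×3 = 15; y[2] = 1×4 = 4 → [9, 15, 4]. Compare to given [9, 15, 3]: they differ at index 2: given 3, correct 4, so answer: No

No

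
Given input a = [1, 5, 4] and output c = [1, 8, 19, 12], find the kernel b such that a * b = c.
Output length 4 = len(a) + len(b) - 1 ⇒ len(b) = 2. Solve b forward using b[k] = (c[k] - Σ_{i≥1} a[i]·b[k-i]) / a[0]: b[0] = c[0] / a[0] = 1 / 1 = 1; b[1] = (c[1] - 5×1) / a[0] = (8 - 5×1) / 1 = 3. So b = [1, 3]. Forward-check [1, 5, 4] * [1, 3]: c[0] = 1×1 = 1; c[1] = 1×3 + 5×1 = 8; c[2] = 5×3 + 4×1 = 19; c[3] = 4×3 = 12 → [1, 8, 19, 12] ✓

[1, 3]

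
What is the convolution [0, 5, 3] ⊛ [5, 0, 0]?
y[0] = 0×5 = 0; y[1] = 0×0 + 5×5 = 25; y[2] = 0×0 + 5×0 + 3×5 = 15; y[3] = 5×0 + 3×0 = 0; y[4] = 3×0 = 0

[0, 25, 15, 0, 0]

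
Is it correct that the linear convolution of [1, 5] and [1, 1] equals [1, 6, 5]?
Recompute linear convolution of [1, 5] and [1, 1]: y[0] = 1×1 = 1; y[1] = 1×1 + 5×1 = 6; y[2] = 5×1 = 5 → [1, 6, 5]. Given [1, 6, 5] matches, so answer: Yes

Yes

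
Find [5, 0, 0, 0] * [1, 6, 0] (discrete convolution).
y[0] = 5×1 = 5; y[1] = 5×6 + 0×1 = 30; y[2] = 5×0 + 0×6 + 0×1 = 0; y[3] = 0×0 + 0×6 + 0×1 = 0; y[4] = 0×0 + 0×6 = 0; y[5] = 0×0 = 0

[5, 30, 0, 0, 0, 0]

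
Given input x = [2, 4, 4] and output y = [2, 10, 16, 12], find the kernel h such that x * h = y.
Output length 4 = len(x) + len(h) - 1 ⇒ len(h) = 2. Solve h forward using h[k] = (y[k] - Σ_{i≥1} x[i]·h[k-i]) / x[0]: h[0] = y[0] / x[0] = 2 / 2 = 1; h[1] = (y[1] - 4×1) / x[0] = (10 - 4×1) / 2 = 3. So h = [1, 3]. Forward-check [2, 4, 4] * [1, 3]: y[0] = 2×1 = 2; y[1] = 2×3 + 4×1 = 10; y[2] = 4×3 + 4×1 = 16; y[3] = 4×3 = 12 → [2, 10, 16, 12] ✓

[1, 3]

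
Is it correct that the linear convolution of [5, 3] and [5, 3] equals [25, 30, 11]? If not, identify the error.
Recompute linear convolution of [5, 3] and [5, 3]: y[0] = 5×5 = 25; y[1] = 5×3 + 3×5 = 30; y[2] = 3×3 = 9 → [25, 30, 9]. Compare to given [25, 30, 11]: they differ at index 2: given 11, correct 9, so answer: No

No. Error at index 2: given 11, correct 9.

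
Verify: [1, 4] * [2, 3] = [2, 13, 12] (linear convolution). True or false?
Recompute linear convolution of [1, 4] and [2, 3]: y[0] = 1×2 = 2; y[1] = 1×3 + 4×2 = 11; y[2] = 4×3 = 12 → [2, 11, 12]. Compare to given [2, 13, 12]: they differ at index 1: given 13, correct 11, so answer: No

No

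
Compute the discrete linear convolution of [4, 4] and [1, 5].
y[0] = 4×1 = 4; y[1] = 4×5 + 4×1 = 24; y[2] = 4×5 = 20

[4, 24, 20]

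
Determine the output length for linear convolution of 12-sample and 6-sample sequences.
Linear/full convolution length: m + n - 1 = 12 + 6 - 1 = 17

17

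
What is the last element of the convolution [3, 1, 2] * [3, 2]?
Use y[k] = Σ_i a[i]·b[k-i] at k=3. y[3] = 2×2 = 4

4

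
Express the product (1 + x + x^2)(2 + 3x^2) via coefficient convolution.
Ascending coefficients: a = [1, 1, 1], b = [2, 0, 3]. c[0] = 1×2 = 2; c[1] = 1×0 + 1×2 = 2; c[2] = 1×3 + 1×0 + 1×2 = 5; c[3] = 1×3 + 1×0 = 3; c[4] = 1×3 = 3. Result coefficients: [2, 2, 5, 3, 3] → 2 + 2x + 5x^2 + 3x^3 + 3x^4

2 + 2x + 5x^2 + 3x^3 + 3x^4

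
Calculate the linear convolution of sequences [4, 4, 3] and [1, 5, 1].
y[0] = 4×1 = 4; y[1] = 4×5 + 4×1 = 24; y[2] = 4×1 + 4×5 + 3×1 = 27; y[3] = 4×1 + 3×5 = 19; y[4] = 3×1 = 3

[4, 24, 27, 19, 3]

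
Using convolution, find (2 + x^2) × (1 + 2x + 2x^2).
Ascending coefficients: a = [2, 0, 1], b = [1, 2, 2]. c[0] = 2×1 = 2; c[1] = 2×2 + 0×1 = 4; c[2] = 2×2 + 0×2 + 1×1 = 5; c[3] = 0×2 + 1×2 = 2; c[4] = 1×2 = 2. Result coefficients: [2, 4, 5, 2, 2] → 2 + 4x + 5x^2 + 2x^3 + 2x^4

2 + 4x + 5x^2 + 2x^3 + 2x^4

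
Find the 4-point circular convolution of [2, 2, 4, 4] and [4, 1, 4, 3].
Use y[k] = Σ_j f[j]·g[(k-j) mod 4]. y[0] = 2×4 + 2×3 + 4×4 + 4×1 = 34; y[1] = 2×1 + 2×4 + 4×3 + 4×4 = 38; y[2] = 2×4 + 2×1 + 4×4 + 4×3 = 38; y[3] = 2×3 + 2×4 + 4×1 + 4×4 = 34. Result: [34, 38, 38, 34]

[34, 38, 38, 34]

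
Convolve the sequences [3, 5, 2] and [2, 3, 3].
y[0] = 3×2 = 6; y[1] = 3×3 + 5×2 = 19; y[2] = 3×3 + 5×3 + 2×2 = 28; y[3] = 5×3 + 2×3 = 21; y[4] = 2×3 = 6

[6, 19, 28, 21, 6]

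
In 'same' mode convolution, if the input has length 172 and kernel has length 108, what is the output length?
'Same' mode returns an output with the same length as the input: 172

172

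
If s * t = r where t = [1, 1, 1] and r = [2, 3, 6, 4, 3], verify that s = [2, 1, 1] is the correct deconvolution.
Forward-compute [2, 1, 1] * [1, 1, 1]: r[0] = 2×1 = 2; r[1] = 2×1 + 1×1 = 3; r[2] = 2×1 + 1×1 + 1×1 = 4; r[3] = 1×1 + 1×1 = 2; r[4] = 1×1 = 1 → [2, 3, 4, 2, 1]. Does not match given r = [2, 3, 6, 4, 3].

Not verified. [2, 1, 1] * [1, 1, 1] = [2, 3, 4, 2, 1], which differs from [2, 3, 6, 4, 3] at index 2.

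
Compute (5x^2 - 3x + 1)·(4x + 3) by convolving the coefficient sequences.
Ascending coefficients: a = [1, -3, 5], b = [3, 4]. c[0] = 1×3 = 3; c[1] = 1×4 + -3×3 = -5; c[2] = -3×4 + 5×3 = 3; c[3] = 5×4 = 20. Result coefficients: [3, -5, 3, 20] → 20x^3 + 3x^2 - 5x + 3

20x^3 + 3x^2 - 5x + 3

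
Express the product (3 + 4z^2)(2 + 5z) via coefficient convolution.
Ascending coefficients: a = [3, 0, 4], b = [2, 5]. c[0] = 3×2 = 6; c[1] = 3×5 + 0×2 = 15; c[2] = 0×5 + 4×2 = 8; c[3] = 4×5 = 20. Result coefficients: [6, 15, 8, 20] → 6 + 15z + 8z^2 + 20z^3

6 + 15z + 8z^2 + 20z^3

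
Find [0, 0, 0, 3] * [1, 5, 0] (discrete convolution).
y[0] = 0×1 = 0; y[1] = 0×5 + 0×1 = 0; y[2] = 0×0 + 0×5 + 0×1 = 0; y[3] = 0×0 + 0×5 + 3×1 = 3; y[4] = 0×0 + 3×5 = 15; y[5] = 3×0 = 0

[0, 0, 0, 3, 15, 0]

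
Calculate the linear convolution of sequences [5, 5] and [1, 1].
y[0] = 5×1 = 5; y[1] = 5×1 + 5×1 = 10; y[2] = 5×1 = 5

[5, 10, 5]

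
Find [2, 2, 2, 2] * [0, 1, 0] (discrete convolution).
y[0] = 2×0 = 0; y[1] = 2×1 + 2×0 = 2; y[2] = 2×0 + 2×1 + 2×0 = 2; y[3] = 2×0 + 2×1 + 2×0 = 2; y[4] = 2×0 + 2×1 = 2; y[5] = 2×0 = 0

[0, 2, 2, 2, 2, 0]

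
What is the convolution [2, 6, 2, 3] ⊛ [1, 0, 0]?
y[0] = 2×1 = 2; y[1] = 2×0 + 6×1 = 6; y[2] = 2×0 + 6×0 + 2×1 = 2; y[3] = 6×0 + 2×0 + 3×1 = 3; y[4] = 2×0 + 3×0 = 0; y[5] = 3×0 = 0

[2, 6, 2, 3, 0, 0]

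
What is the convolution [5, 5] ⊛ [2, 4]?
y[0] = 5×2 = 10; y[1] = 5×4 + 5×2 = 30; y[2] = 5×4 = 20

[10, 30, 20]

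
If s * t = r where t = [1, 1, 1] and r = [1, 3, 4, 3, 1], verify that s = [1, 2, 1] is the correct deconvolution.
Forward-compute [1, 2, 1] * [1, 1, 1]: r[0] = 1×1 = 1; r[1] = 1×1 + 2×1 = 3; r[2] = 1×1 + 2×1 + 1×1 = 4; r[3] = 2×1 + 1×1 = 3; r[4] = 1×1 = 1 → [1, 3, 4, 3, 1]. Matches given r = [1, 3, 4, 3, 1], so verified.

Verified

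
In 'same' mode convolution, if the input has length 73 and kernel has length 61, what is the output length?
'Same' mode returns an output with the same length as the input: 73

73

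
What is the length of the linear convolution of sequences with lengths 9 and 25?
Linear/full convolution length: m + n - 1 = 9 + 25 - 1 = 33

33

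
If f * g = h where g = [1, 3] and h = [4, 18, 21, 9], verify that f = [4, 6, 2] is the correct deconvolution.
Forward-compute [4, 6, 2] * [1, 3]: h[0] = 4×1 = 4; h[1] = 4×3 + 6×1 = 18; h[2] = 6×3 + 2×1 = 20; h[3] = 2×3 = 6 → [4, 18, 20, 6]. Does not match given h = [4, 18, 21, 9].

Not verified. [4, 6, 2] * [1, 3] = [4, 18, 20, 6], which differs from [4, 18, 21, 9] at index 2.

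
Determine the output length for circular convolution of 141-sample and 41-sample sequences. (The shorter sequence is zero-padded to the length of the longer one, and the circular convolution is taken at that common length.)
Circular convolution (zero-padding the shorter input) has length max(m, n) = max(141, 41) = 141

141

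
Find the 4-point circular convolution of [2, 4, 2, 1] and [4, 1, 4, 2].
Use y[k] = Σ_j a[j]·b[(k-j) mod 4]. y[0] = 2×4 + 4×2 + 2×4 + 1×1 = 25; y[1] = 2×1 + 4×4 + 2×2 + 1×4 = 26; y[2] = 2×4 + 4×1 + 2×4 + 1×2 = 22; y[3] = 2×2 + 4×4 + 2×1 + 1×4 = 26. Result: [25, 26, 22, 26]

[25, 26, 22, 26]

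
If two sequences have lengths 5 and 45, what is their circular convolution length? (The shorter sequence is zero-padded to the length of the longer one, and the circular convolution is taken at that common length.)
Circular convolution (zero-padding the shorter input) has length max(m, n) = max(5, 45) = 45

45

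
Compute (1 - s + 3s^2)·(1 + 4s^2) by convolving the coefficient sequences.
Ascending coefficients: a = [1, -1, 3], b = [1, 0, 4]. c[0] = 1×1 = 1; c[1] = 1×0 + -1×1 = -1; c[2] = 1×4 + -1×0 + 3×1 = 7; c[3] = -1×4 + 3×0 = -4; c[4] = 3×4 = 12. Result coefficients: [1, -1, 7, -4, 12] → 1 - s + 7s^2 - 4s^3 + 12s^4

1 - s + 7s^2 - 4s^3 + 12s^4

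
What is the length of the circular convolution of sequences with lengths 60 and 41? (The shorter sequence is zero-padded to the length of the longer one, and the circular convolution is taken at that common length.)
Circular convolution (zero-padding the shorter input) has length max(m, n) = max(60, 41) = 60

60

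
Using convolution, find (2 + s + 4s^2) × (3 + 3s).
Ascending coefficients: a = [2, 1, 4], b = [3, 3]. c[0] = 2×3 = 6; c[1] = 2×3 + 1×3 = 9; c[2] = 1×3 + 4×3 = 15; c[3] = 4×3 = 12. Result coefficients: [6, 9, 15, 12] → 6 + 9s + 15s^2 + 12s^3

6 + 9s + 15s^2 + 12s^3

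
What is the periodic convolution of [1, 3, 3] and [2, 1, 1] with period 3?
Use y[k] = Σ_j x[j]·h[(k-j) mod 3]. y[0] = 1×2 + 3×1 + 3×1 = 8; y[1] = 1×1 + 3×2 + 3×1 = 10; y[2] = 1×1 + 3×1 + 3×2 = 10. Result: [8, 10, 10]

[8, 10, 10]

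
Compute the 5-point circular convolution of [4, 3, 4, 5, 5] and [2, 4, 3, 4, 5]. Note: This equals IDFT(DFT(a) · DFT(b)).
Either evaluate y[k] = Σ_j a[j]·b[(k-j) mod 5] directly, or use IDFT(DFT(a) · DFT(b)). y[0] = 4×2 + 3×5 + 4×4 + 5×3 + 5×4 = 74; y[1] = 4×4 + 3×2 + 4×5 + 5×4 + 5×3 = 77; y[2] = 4×3 + 3×4 + 4×2 + 5×5 + 5×4 = 77; y[3] = 4×4 + 3×3 + 4×4 + 5×2 + 5×5 = 76; y[4] = 4×5 + 3×4 + 4×3 + 5×4 + 5×2 = 74. Result: [74, 77, 77, 76, 74]

[74, 77, 77, 76, 74]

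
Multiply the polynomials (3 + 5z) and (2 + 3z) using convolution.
Ascending coefficients: a = [3, 5], b = [2, 3]. c[0] = 3×2 = 6; c[1] = 3×3 + 5×2 = 19; c[2] = 5×3 = 15. Result coefficients: [6, 19, 15] → 6 + 19z + 15z^2

6 + 19z + 15z^2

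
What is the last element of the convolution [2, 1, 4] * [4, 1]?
Use y[k] = Σ_i a[i]·b[k-i] at k=3. y[3] = 4×1 = 4

4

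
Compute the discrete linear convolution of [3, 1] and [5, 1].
y[0] = 3×5 = 15; y[1] = 3×1 + 1×5 = 8; y[2] = 1×1 = 1

[15, 8, 1]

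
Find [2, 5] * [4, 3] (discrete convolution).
y[0] = 2×4 = 8; y[1] = 2×3 + 5×4 = 26; y[2] = 5×3 = 15

[8, 26, 15]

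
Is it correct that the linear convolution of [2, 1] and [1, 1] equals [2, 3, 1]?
Recompute linear convolution of [2, 1] and [1, 1]: y[0] = 2×1 = 2; y[1] = 2×1 + 1×1 = 3; y[2] = 1×1 = 1 → [2, 3, 1]. Given [2, 3, 1] matches, so answer: Yes

Yes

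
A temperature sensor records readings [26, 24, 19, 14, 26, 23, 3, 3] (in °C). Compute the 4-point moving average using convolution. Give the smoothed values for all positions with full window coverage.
4-point moving average kernel = [1, 1, 1, 1]. Apply in 'valid' mode (full window coverage): avg[0] = (26 + 24 + 19 + 14) / 4 = 20.75; avg[1] = (24 + 19 + 14 + 26) / 4 = 20.75; avg[2] = (19 + 14 + 26 + 23) / 4 = 20.5; avg[3] = (14 + 26 + 23 + 3) / 4 = 16.5; avg[4] = (26 + 23 + 3 + 3) / 4 = 13.75. Smoothed values: [20.75, 20.75, 20.5, 16.5, 13.75]

[20.75, 20.75, 20.5, 16.5, 13.75]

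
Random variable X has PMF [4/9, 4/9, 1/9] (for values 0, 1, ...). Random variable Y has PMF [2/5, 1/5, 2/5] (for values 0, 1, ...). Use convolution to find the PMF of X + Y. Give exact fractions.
P(X+Y=k) = Σ_i P(X=i)·P(Y=k-i) — a convolution of [4/9, 4/9, 1/9] and [2/5, 1/5, 2/5]. P(X+Y=0) = (4/9)×(2/5) = 8/45; P(X+Y=1) = (4/9)×(1/5) + (4/9)×(2/5) = 4/45 + 8/45 = 4/15; P(X+Y=2) = (4/9)×(2/5) + (4/9)×(1/5) + (1/9)×(2/5) = 8/45 + 4/45 + 2/45 = 14/45; P(X+Y=3) = (4/9)×(2/5) + (1/9)×(1/5) = 8/45 + 1/45 = 1/5; P(X+Y=4) = (1/9)×(2/5) = 2/45. PMF: [8/45, 4/15, 14/45, 1/5, 2/45] (sums to 1 ✓)

[8/45, 4/15, 14/45, 1/5, 2/45]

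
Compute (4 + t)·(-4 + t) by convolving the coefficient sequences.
Ascending coefficients: a = [4, 1], b = [-4, 1]. c[0] = 4×-4 = -16; c[1] = 4×1 + 1×-4 = 0; c[2] = 1×1 = 1. Result coefficients: [-16, 0, 1] → -16 + t^2

-16 + t^2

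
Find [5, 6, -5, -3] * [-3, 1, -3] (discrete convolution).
y[0] = 5×-3 = -15; y[1] = 5×1 + 6×-3 = -13; y[2] = 5×-3 + 6×1 + -5×-3 = 6; y[3] = 6×-3 + -5×1 + -3×-3 = -14; y[4] = -5×-3 + -3×1 = 12; y[5] = -3×-3 = 9

[-15, -13, 6, -14, 12, 9]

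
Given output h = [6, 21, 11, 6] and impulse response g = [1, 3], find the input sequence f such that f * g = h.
Deconvolve h=[6, 21, 11, 6] by g=[1, 3]. Since g[0]=1, solve forward: f[0] = h[0] / 1 = 6; f[1] = (h[1] - 6×3) / 1 = 3; f[2] = (h[2] - 3×3) / 1 = 2. So f = [6, 3, 2]. Check by forward convolution: h[0] = 6×1 = 6; h[1] = 6×3 + 3×1 = 21; h[2] = 3×3 + 2×1 = 11; h[3] = 2×3 = 6

[6, 3, 2]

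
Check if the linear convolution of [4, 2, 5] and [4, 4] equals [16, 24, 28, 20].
Recompute linear convolution of [4, 2, 5] and [4, 4]: y[0] = 4×4 = 16; y[1] = 4×4 + 2×4 = 24; y[2] = 2×4 + 5×4 = 28; y[3] = 5×4 = 20 → [16, 24, 28, 20]. Given [16, 24, 28, 20] matches, so answer: Yes

Yes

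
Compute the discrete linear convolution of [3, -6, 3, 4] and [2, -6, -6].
y[0] = 3×2 = 6; y[1] = 3×-6 + -6×2 = -30; y[2] = 3×-6 + -6×-6 + 3×2 = 24; y[3] = -6×-6 + 3×-6 + 4×2 = 26; y[4] = 3×-6 + 4×-6 = -42; y[5] = 4×-6 = -24

[6, -30, 24, 26, -42, -24]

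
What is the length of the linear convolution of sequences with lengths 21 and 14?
Linear/full convolution length: m + n - 1 = 21 + 14 - 1 = 34

34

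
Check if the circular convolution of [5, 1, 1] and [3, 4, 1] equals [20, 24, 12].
Recompute circular convolution of [5, 1, 1] and [3, 4, 1]: y[0] = 5×3 + 1×1 + 1×4 = 20; y[1] = 5×4 + 1×3 + 1×1 = 24; y[2] = 5×1 + 1×4 + 1×3 = 12 → [20, 24, 12]. Given [20, 24, 12] matches, so answer: Yes

Yes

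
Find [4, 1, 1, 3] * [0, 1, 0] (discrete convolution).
y[0] = 4×0 = 0; y[1] = 4×1 + 1×0 = 4; y[2] = 4×0 + 1×1 + 1×0 = 1; y[3] = 1×0 + 1×1 + 3×0 = 1; y[4] = 1×0 + 3×1 = 3; y[5] = 3×0 = 0

[0, 4, 1, 1, 3, 0]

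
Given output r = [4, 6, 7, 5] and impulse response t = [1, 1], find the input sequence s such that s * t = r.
Deconvolve r=[4, 6, 7, 5] by t=[1, 1]. Since t[0]=1, solve forward: s[0] = r[0] / 1 = 4; s[1] = (r[1] - 4×1) / 1 = 2; s[2] = (r[2] - 2×1) / 1 = 5. So s = [4, 2, 5]. Check by forward convolution: r[0] = 4×1 = 4; r[1] = 4×1 + 2×1 = 6; r[2] = 2×1 + 5×1 = 7; r[3] = 5×1 = 5

[4, 2, 5]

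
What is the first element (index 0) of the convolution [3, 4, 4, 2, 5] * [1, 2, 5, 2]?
Use y[k] = Σ_i a[i]·b[k-i] at k=0. y[0] = 3×1 = 3

3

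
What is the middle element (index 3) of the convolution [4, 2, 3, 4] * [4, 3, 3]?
Use y[k] = Σ_i a[i]·b[k-i] at k=3. y[3] = 2×3 + 3×3 + 4×4 = 31

31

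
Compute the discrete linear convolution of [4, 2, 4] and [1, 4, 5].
y[0] = 4×1 = 4; y[1] = 4×4 + 2×1 = 18; y[2] = 4×5 + 2×4 + 4×1 = 32; y[3] = 2×5 + 4×4 = 26; y[4] = 4×5 = 20

[4, 18, 32, 26, 20]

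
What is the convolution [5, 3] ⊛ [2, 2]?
y[0] = 5×2 = 10; y[1] = 5×2 + 3×2 = 16; y[2] = 3×2 = 6

[10, 16, 6]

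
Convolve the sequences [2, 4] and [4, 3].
y[0] = 2×4 = 8; y[1] = 2×3 + 4×4 = 22; y[2] = 4×3 = 12

[8, 22, 12]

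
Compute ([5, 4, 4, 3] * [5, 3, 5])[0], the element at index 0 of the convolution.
Use y[k] = Σ_i a[i]·b[k-i] at k=0. y[0] = 5×5 = 25

25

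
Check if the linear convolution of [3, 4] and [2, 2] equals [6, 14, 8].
Recompute linear convolution of [3, 4] and [2, 2]: y[0] = 3×2 = 6; y[1] = 3×2 + 4×2 = 14; y[2] = 4×2 = 8 → [6, 14, 8]. Given [6, 14, 8] matches, so answer: Yes

Yes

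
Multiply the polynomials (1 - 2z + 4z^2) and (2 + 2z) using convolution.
Ascending coefficients: a = [1, -2, 4], b = [2, 2]. c[0] = 1×2 = 2; c[1] = 1×2 + -2×2 = -2; c[2] = -2×2 + 4×2 = 4; c[3] = 4×2 = 8. Result coefficients: [2, -2, 4, 8] → 2 - 2z + 4z^2 + 8z^3

2 - 2z + 4z^2 + 8z^3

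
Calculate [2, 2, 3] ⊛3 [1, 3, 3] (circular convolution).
Use y[k] = Σ_j f[j]·g[(k-j) mod 3]. y[0] = 2×1 + 2×3 + 3×3 = 17; y[1] = 2×3 + 2×1 + 3×3 = 17; y[2] = 2×3 + 2×3 + 3×1 = 15. Result: [17, 17, 15]

[17, 17, 15]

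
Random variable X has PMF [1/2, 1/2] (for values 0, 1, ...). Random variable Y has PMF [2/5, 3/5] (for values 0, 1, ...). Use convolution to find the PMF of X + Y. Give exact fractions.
P(X+Y=k) = Σ_i P(X=i)·P(Y=k-i) — a convolution of [1/2, 1/2] and [2/5, 3/5]. P(X+Y=0) = (1/2)×(2/5) = 1/5; P(X+Y=1) = (1/2)×(3/5) + (1/2)×(2/5) = 3/10 + 1/5 = 1/2; P(X+Y=2) = (1/2)×(3/5) = 3/10. PMF: [1/5, 1/2, 3/10] (sums to 1 ✓)

[1/5, 1/2, 3/10]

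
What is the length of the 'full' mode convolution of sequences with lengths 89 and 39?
Linear/full convolution length: m + n - 1 = 89 + 39 - 1 = 127

127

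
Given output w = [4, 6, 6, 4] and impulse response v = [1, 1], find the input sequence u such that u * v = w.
Deconvolve w=[4, 6, 6, 4] by v=[1, 1]. Since v[0]=1, solve forward: u[0] = w[0] / 1 = 4; u[1] = (w[1] - 4×1) / 1 = 2; u[2] = (w[2] - 2×1) / 1 = 4. So u = [4, 2, 4]. Check by forward convolution: w[0] = 4×1 = 4; w[1] = 4×1 + 2×1 = 6; w[2] = 2×1 + 4×1 = 6; w[3] = 4×1 = 4

[4, 2, 4]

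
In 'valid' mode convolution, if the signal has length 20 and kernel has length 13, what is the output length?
'Valid' mode counts only positions where the kernel fully overlaps the signal: m - n + 1 = 20 - 13 + 1 = 8

8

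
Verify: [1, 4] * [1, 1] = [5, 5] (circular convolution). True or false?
Recompute circular convolution of [1, 4] and [1, 1]: y[0] = 1×1 + 4×1 = 5; y[1] = 1×1 + 4×1 = 5 → [5, 5]. Given [5, 5] matches, so answer: Yes

Yes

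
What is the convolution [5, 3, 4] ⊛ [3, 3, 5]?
y[0] = 5×3 = 15; y[1] = 5×3 + 3×3 = 24; y[2] = 5×5 + 3×3 + 4×3 = 46; y[3] = 3×5 + 4×3 = 27; y[4] = 4×5 = 20

[15, 24, 46, 27, 20]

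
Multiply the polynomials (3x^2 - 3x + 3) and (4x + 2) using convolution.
Ascending coefficients: a = [3, -3, 3], b = [2, 4]. c[0] = 3×2 = 6; c[1] = 3×4 + -3×2 = 6; c[2] = -3×4 + 3×2 = -6; c[3] = 3×4 = 12. Result coefficients: [6, 6, -6, 12] → 12x^3 - 6x^2 + 6x + 6

12x^3 - 6x^2 + 6x + 6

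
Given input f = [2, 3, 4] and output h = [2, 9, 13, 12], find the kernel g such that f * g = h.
Output length 4 = len(f) + len(g) - 1 ⇒ len(g) = 2. Solve g forward using g[k] = (h[k] - Σ_{i≥1} f[i]·g[k-i]) / f[0]: g[0] = h[0] / f[0] = 2 / 2 = 1; g[1] = (h[1] - 3×1) / f[0] = (9 - 3×1) / 2 = 3. So g = [1, 3]. Forward-check [2, 3, 4] * [1, 3]: h[0] = 2×1 = 2; h[1] = 2×3 + 3×1 = 9; h[2] = 3×3 + 4×1 = 13; h[3] = 4×3 = 12 → [2, 9, 13, 12] ✓

[1, 3]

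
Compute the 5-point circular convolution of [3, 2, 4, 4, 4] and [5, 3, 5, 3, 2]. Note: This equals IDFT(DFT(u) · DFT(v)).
Either evaluate y[k] = Σ_j u[j]·v[(k-j) mod 5] directly, or use IDFT(DFT(u) · DFT(v)). y[0] = 3×5 + 2×2 + 4×3 + 4×5 + 4×3 = 63; y[1] = 3×3 + 2×5 + 4×2 + 4×3 + 4×5 = 59; y[2] = 3×5 + 2×3 + 4×5 + 4×2 + 4×3 = 61; y[3] = 3×3 + 2×5 + 4×3 + 4×5 + 4×2 = 59; y[4] = 3×2 + 2×3 + 4×5 + 4×3 + 4×5 = 64. Result: [63, 59, 61, 59, 64]

[63, 59, 61, 59, 64]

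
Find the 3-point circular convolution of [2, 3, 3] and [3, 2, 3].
Use y[k] = Σ_j s[j]·t[(k-j) mod 3]. y[0] = 2×3 + 3×3 + 3×2 = 21; y[1] = 2×2 + 3×3 + 3×3 = 22; y[2] = 2×3 + 3×2 + 3×3 = 21. Result: [21, 22, 21]

[21, 22, 21]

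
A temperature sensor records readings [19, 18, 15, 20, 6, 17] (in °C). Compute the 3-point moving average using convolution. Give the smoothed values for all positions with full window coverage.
3-point moving average kernel = [1, 1, 1]. Apply in 'valid' mode (full window coverage): avg[0] = (19 + 18 + 15) / 3 = 17.33; avg[1] = (18 + 15 + 20) / 3 = 17.67; avg[2] = (15 + 20 + 6) / 3 = 13.67; avg[3] = (20 + 6 + 17) / 3 = 14.33. Smoothed values: [17.33, 17.67, 13.67, 14.33]

[17.33, 17.67, 13.67, 14.33]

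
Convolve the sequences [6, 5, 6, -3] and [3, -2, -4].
y[0] = 6×3 = 18; y[1] = 6×-2 + 5×3 = 3; y[2] = 6×-4 + 5×-2 + 6×3 = -16; y[3] = 5×-4 + 6×-2 + -3×3 = -41; y[4] = 6×-4 + -3×-2 = -18; y[5] = -3×-4 = 12

[18, 3, -16, -41, -18, 12]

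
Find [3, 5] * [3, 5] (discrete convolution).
y[0] = 3×3 = 9; y[1] = 3×5 + 5×3 = 30; y[2] = 5×5 = 25

[9, 30, 25]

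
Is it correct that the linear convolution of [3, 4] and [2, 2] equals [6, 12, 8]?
Recompute linear convolution of [3, 4] and [2, 2]: y[0] = 3×2 = 6; y[1] = 3×2 + 4×2 = 14; y[2] = 4×2 = 8 → [6, 14, 8]. Compare to given [6, 12, 8]: they differ at index 1: given 12, correct 14, so answer: No

No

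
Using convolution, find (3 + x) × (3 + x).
Ascending coefficients: a = [3, 1], b = [3, 1]. c[0] = 3×3 = 9; c[1] = 3×1 + 1×3 = 6; c[2] = 1×1 = 1. Result coefficients: [9, 6, 1] → 9 + 6x + x^2

9 + 6x + x^2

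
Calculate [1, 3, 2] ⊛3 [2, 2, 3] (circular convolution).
Use y[k] = Σ_j x[j]·h[(k-j) mod 3]. y[0] = 1×2 + 3×3 + 2×2 = 15; y[1] = 1×2 + 3×2 + 2×3 = 14; y[2] = 1×3 + 3×2 + 2×2 = 13. Result: [15, 14, 13]

[15, 14, 13]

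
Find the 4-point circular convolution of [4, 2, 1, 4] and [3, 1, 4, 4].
Use y[k] = Σ_j x[j]·h[(k-j) mod 4]. y[0] = 4×3 + 2×4 + 1×4 + 4×1 = 28; y[1] = 4×1 + 2×3 + 1×4 + 4×4 = 30; y[2] = 4×4 + 2×1 + 1×3 + 4×4 = 37; y[3] = 4×4 + 2×4 + 1×1 + 4×3 = 37. Result: [28, 30, 37, 37]

[28, 30, 37, 37]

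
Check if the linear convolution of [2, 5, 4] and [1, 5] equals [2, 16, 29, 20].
Recompute linear convolution of [2, 5, 4] and [1, 5]: y[0] = 2×1 = 2; y[1] = 2×5 + 5×1 = 15; y[2] = 5×5 + 4×1 = 29; y[3] = 4×5 = 20 → [2, 15, 29, 20]. Compare to given [2, 16, 29, 20]: they differ at index 1: given 16, correct 15, so answer: No

No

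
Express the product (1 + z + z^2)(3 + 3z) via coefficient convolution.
Ascending coefficients: a = [1, 1, 1], b = [3, 3]. c[0] = 1×3 = 3; c[1] = 1×3 + 1×3 = 6; c[2] = 1×3 + 1×3 = 6; c[3] = 1×3 = 3. Result coefficients: [3, 6, 6, 3] → 3 + 6z + 6z^2 + 3z^3

3 + 6z + 6z^2 + 3z^3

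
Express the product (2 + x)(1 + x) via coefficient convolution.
Ascending coefficients: a = [2, 1], b = [1, 1]. c[0] = 2×1 = 2; c[1] = 2×1 + 1×1 = 3; c[2] = 1×1 = 1. Result coefficients: [2, 3, 1] → 2 + 3x + x^2

2 + 3x + x^2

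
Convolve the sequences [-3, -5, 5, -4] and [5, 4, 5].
y[0] = -3×5 = -15; y[1] = -3×4 + -5×5 = -37; y[2] = -3×5 + -5×4 + 5×5 = -10; y[3] = -5×5 + 5×4 + -4×5 = -25; y[4] = 5×5 + -4×4 = 9; y[5] = -4×5 = -20

[-15, -37, -10, -25, 9, -20]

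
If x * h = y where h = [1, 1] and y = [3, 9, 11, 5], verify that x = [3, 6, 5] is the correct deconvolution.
Forward-compute [3, 6, 5] * [1, 1]: y[0] = 3×1 = 3; y[1] = 3×1 + 6×1 = 9; y[2] = 6×1 + 5×1 = 11; y[3] = 5×1 = 5 → [3, 9, 11, 5]. Matches given y = [3, 9, 11, 5], so verified.

Verified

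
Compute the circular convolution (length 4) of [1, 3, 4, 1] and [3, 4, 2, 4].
Use y[k] = Σ_j x[j]·h[(k-j) mod 4]. y[0] = 1×3 + 3×4 + 4×2 + 1×4 = 27; y[1] = 1×4 + 3×3 + 4×4 + 1×2 = 31; y[2] = 1×2 + 3×4 + 4×3 + 1×4 = 30; y[3] = 1×4 + 3×2 + 4×4 + 1×3 = 29. Result: [27, 31, 30, 29]

[27, 31, 30, 29]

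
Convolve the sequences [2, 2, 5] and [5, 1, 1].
y[0] = 2×5 = 10; y[1] = 2×1 + 2×5 = 12; y[2] = 2×1 + 2×1 + 5×5 = 29; y[3] = 2×1 + 5×1 = 7; y[4] = 5×1 = 5

[10, 12, 29, 7, 5]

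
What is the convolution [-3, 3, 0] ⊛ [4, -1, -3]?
y[0] = -3×4 = -12; y[1] = -3×-1 + 3×4 = 15; y[2] = -3×-3 + 3×-1 + 0×4 = 6; y[3] = 3×-3 + 0×-1 = -9; y[4] = 0×-3 = 0

[-12, 15, 6, -9, 0]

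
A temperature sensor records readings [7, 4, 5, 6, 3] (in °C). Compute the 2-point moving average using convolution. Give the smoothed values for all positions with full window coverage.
2-point moving average kernel = [1, 1]. Apply in 'valid' mode (full window coverage): avg[0] = (7 + 4) / 2 = 5.5; avg[1] = (4 + 5) / 2 = 4.5; avg[2] = (5 + 6) / 2 = 5.5; avg[3] = (6 + 3) / 2 = 4.5. Smoothed values: [5.5, 4.5, 5.5, 4.5]

[5.5, 4.5, 5.5, 4.5]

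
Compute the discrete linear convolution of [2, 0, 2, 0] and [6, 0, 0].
y[0] = 2×6 = 12; y[1] = 2×0 + 0×6 = 0; y[2] = 2×0 + 0×0 + 2×6 = 12; y[3] = 0×0 + 2×0 + 0×6 = 0; y[4] = 2×0 + 0×0 = 0; y[5] = 0×0 = 0

[12, 0, 12, 0, 0, 0]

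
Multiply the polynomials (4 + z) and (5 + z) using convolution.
Ascending coefficients: a = [4, 1], b = [5, 1]. c[0] = 4×5 = 20; c[1] = 4×1 + 1×5 = 9; c[2] = 1×1 = 1. Result coefficients: [20, 9, 1] → 20 + 9z + z^2

20 + 9z + z^2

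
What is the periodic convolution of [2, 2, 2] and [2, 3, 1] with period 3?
Use y[k] = Σ_j a[j]·b[(k-j) mod 3]. y[0] = 2×2 + 2×1 + 2×3 = 12; y[1] = 2×3 + 2×2 + 2×1 = 12; y[2] = 2×1 + 2×3 + 2×2 = 12. Result: [12, 12, 12]

[12, 12, 12]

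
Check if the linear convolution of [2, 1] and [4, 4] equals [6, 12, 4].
Recompute linear convolution of [2, 1] and [4, 4]: y[0] = 2×4 = 8; y[1] = 2×4 + 1×4 = 12; y[2] = 1×4 = 4 → [8, 12, 4]. Compare to given [6, 12, 4]: they differ at index 0: given 6, correct 8, so answer: No

No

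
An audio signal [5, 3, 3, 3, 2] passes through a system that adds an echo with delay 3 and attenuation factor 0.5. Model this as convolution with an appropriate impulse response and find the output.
Direct-path + delayed-attenuated-path model → impulse response h = [1, 0, 0, 0.5] (1 at lag 0, 0.5 at lag 3). Output y[n] = x[n] + 0.5·x[n - 3] (with x[n] = 0 outside 0..4): y[0] = 5 + 0.5×0 = 5; y[1] = 3 + 0.5×0 = 3; y[2] = 3 + 0.5×0 = 3; y[3] = 3 + 0.5×5 = 5.5; y[4] = 2 + 0.5×3 = 3.5; y[5] = 0 + 0.5×3 = 1.5; y[6] = 0 + 0.5×3 = 1.5; y[7] = 0 + 0.5×2 = 1.0. So y = [5, 3, 3, 5.5, 3.5, 1.5, 1.5, 1.0]

[5, 3, 3, 5.5, 3.5, 1.5, 1.5, 1.0]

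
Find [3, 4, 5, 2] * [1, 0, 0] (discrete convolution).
y[0] = 3×1 = 3; y[1] = 3×0 + 4×1 = 4; y[2] = 3×0 + 4×0 + 5×1 = 5; y[3] = 4×0 + 5×0 + 2×1 = 2; y[4] = 5×0 + 2×0 = 0; y[5] = 2×0 = 0

[3, 4, 5, 2, 0, 0]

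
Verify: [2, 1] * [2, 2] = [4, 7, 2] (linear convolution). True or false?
Recompute linear convolution of [2, 1] and [2, 2]: y[0] = 2×2 = 4; y[1] = 2×2 + 1×2 = 6; y[2] = 1×2 = 2 → [4, 6, 2]. Compare to given [4, 7, 2]: they differ at index 1: given 7, correct 6, so answer: No

No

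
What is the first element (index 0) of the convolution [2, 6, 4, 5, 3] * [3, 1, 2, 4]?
Use y[k] = Σ_i a[i]·b[k-i] at k=0. y[0] = 2×3 = 6

6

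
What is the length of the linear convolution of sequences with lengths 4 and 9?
Linear/full convolution length: m + n - 1 = 4 + 9 - 1 = 12

12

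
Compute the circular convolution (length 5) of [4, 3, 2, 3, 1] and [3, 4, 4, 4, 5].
Use y[k] = Σ_j f[j]·g[(k-j) mod 5]. y[0] = 4×3 + 3×5 + 2×4 + 3×4 + 1×4 = 51; y[1] = 4×4 + 3×3 + 2×5 + 3×4 + 1×4 = 51; y[2] = 4×4 + 3×4 + 2×3 + 3×5 + 1×4 = 53; y[3] = 4×4 + 3×4 + 2×4 + 3×3 + 1×5 = 50; y[4] = 4×5 + 3×4 + 2×4 + 3×4 + 1×3 = 55. Result: [51, 51, 53, 50, 55]

[51, 51, 53, 50, 55]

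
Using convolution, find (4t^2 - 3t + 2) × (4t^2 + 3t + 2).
Ascending coefficients: a = [2, -3, 4], b = [2, 3, 4]. c[0] = 2×2 = 4; c[1] = 2×3 + -3×2 = 0; c[2] = 2×4 + -3×3 + 4×2 = 7; c[3] = -3×4 + 4×3 = 0; c[4] = 4×4 = 16. Result coefficients: [4, 0, 7, 0, 16] → 16t^4 + 7t^2 + 4

16t^4 + 7t^2 + 4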